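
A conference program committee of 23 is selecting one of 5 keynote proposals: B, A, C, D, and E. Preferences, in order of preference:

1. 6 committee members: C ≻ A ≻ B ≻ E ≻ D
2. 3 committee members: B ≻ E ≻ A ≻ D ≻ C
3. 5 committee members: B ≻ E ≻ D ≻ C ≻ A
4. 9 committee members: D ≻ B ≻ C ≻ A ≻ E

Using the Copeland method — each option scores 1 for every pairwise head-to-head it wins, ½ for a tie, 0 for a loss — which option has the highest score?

B: beats A, C, D, and E → score 4.
A: beats E; loses to B, C, and D → score 1.
C: beats A and E; loses to B and D → score 2.
D: beats A and C; loses to B and E → score 2.
E: beats D; loses to B, A, and C → score 1.
B has the best pairwise record.

B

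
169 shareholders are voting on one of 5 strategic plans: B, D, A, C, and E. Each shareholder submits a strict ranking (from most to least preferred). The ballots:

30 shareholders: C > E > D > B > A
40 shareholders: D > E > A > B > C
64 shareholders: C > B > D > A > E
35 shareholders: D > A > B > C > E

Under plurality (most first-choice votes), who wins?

First-place votes: B 0, D 75, A 0, C 94, E 0.
C has the most first-place votes.

C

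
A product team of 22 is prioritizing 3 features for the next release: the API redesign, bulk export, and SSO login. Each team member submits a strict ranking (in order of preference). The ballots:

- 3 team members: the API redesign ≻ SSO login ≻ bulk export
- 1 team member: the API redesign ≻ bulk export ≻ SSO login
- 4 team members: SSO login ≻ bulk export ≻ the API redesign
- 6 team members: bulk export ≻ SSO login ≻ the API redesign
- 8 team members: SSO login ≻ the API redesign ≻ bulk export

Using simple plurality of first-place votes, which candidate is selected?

SSO login

First-place votes: the API redesign 4, bulk export 6, SSO login 12.
SSO login has the most first-place votes.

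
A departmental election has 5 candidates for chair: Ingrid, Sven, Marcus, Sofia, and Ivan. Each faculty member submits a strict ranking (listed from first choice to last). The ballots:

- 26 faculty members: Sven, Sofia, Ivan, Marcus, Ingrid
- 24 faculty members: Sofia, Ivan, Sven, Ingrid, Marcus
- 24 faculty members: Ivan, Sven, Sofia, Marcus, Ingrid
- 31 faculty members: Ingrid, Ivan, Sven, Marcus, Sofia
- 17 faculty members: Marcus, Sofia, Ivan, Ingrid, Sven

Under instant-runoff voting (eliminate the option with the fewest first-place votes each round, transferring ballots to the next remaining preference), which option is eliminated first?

Round 1: Ingrid 31, Sven 26, Marcus 17, Sofia 24, Ivan 24. Eliminate Marcus.

Marcus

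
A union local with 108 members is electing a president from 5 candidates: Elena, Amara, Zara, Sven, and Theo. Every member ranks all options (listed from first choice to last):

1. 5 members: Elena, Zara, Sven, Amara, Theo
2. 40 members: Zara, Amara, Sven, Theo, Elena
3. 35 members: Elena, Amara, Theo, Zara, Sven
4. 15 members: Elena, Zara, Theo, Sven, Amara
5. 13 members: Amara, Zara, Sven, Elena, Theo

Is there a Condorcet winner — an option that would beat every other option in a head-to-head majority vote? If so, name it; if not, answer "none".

Elena

Elena vs Amara: 55–53 for Elena.
Elena vs Zara: 55–53 for Elena.
Elena vs Sven: 55–53 for Elena.
Elena vs Theo: 68–40 for Elena.
Elena beats every other option head-to-head.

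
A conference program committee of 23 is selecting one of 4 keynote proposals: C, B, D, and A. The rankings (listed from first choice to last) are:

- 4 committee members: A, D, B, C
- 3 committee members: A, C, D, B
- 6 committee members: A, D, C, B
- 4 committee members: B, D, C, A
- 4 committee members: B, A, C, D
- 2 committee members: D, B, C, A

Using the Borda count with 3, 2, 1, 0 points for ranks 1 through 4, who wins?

A

C: 4·0 + 3·2 + 6·1 + 4·1 + 4·1 + 2·1 = 22
B: 4·1 + 3·0 + 6·0 + 4·3 + 4·3 + 2·2 = 32
D: 4·2 + 3·1 + 6·2 + 4·2 + 4·0 + 2·3 = 37
A: 4·3 + 3·3 + 6·3 + 4·0 + 4·2 + 2·0 = 47
A has the highest Borda score (47).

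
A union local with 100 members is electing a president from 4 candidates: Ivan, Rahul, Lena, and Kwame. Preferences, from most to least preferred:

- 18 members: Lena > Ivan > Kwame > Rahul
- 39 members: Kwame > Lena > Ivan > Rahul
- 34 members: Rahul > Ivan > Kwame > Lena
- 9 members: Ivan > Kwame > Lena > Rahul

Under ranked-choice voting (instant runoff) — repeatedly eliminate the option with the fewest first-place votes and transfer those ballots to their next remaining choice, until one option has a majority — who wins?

Kwame

Round 1: Ivan 9, Rahul 34, Lena 18, Kwame 39. Eliminate Ivan.
Round 2: Rahul 34, Lena 18, Kwame 48. Eliminate Lena.
Round 3: Rahul 34, Kwame 66. Kwame has a majority.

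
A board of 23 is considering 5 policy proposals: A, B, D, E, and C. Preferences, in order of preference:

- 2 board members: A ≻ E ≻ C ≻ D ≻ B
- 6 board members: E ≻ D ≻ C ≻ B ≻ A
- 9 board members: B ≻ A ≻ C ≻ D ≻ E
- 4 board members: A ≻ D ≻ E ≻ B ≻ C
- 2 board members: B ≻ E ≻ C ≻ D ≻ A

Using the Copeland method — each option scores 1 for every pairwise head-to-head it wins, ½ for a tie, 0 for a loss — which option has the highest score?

A

A: beats D, E, and C; loses to B → score 3.
B: beats A and C; loses to D and E → score 2.
D: beats B and E; loses to A and C → score 2.
E: beats B and C; loses to A and D → score 2.
C: beats D; loses to A, B, and E → score 1.
A has the best pairwise record.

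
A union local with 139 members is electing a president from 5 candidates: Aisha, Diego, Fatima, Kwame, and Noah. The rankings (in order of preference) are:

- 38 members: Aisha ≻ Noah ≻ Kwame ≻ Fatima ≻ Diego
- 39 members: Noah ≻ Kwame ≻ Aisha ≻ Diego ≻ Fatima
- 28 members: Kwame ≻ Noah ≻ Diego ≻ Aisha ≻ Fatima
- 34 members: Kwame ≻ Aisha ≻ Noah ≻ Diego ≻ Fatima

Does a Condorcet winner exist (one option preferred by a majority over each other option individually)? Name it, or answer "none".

none

Checking pairwise contests:
Kwame beats Aisha 101–38.
Aisha beats Diego 111–28.
Aisha beats Fatima 139–0.
Noah beats Kwame 77–62.
Aisha beats Noah 72–67.
Every option loses at least one head-to-head, so there is no Condorcet winner.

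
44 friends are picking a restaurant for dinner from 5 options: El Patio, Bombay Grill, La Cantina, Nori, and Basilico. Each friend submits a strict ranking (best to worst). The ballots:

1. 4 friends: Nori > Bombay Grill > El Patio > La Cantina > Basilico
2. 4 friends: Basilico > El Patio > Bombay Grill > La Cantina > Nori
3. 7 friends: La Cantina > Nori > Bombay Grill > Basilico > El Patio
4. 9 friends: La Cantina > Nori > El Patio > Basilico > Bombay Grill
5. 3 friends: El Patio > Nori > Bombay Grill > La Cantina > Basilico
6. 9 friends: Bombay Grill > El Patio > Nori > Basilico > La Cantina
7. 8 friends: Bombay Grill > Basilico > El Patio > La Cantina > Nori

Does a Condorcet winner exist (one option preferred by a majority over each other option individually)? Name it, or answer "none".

Checking pairwise contests:
Bombay Grill beats El Patio 28–16.
Nori beats Bombay Grill 23–21.
El Patio beats La Cantina 28–16.
El Patio beats Nori 24–20.
El Patio beats Basilico 25–19.
Every option loses at least one head-to-head, so there is no Condorcet winner.

none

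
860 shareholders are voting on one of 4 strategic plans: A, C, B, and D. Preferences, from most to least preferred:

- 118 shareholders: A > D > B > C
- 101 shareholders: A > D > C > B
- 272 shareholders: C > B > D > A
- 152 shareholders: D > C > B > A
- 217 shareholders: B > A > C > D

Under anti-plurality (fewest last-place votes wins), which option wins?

Last-place votes: A 424, C 118, B 101, D 217.
B is ranked last by the fewest voters, so B wins.

B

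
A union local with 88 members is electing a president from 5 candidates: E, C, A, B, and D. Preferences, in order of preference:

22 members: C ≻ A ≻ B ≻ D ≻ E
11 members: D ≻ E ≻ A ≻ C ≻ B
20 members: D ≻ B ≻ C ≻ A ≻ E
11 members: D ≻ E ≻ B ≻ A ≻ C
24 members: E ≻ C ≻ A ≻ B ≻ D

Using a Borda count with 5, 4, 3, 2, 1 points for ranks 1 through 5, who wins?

C

E: 22·1 + 11·4 + 20·1 + 11·4 + 24·5 = 250
C: 22·5 + 11·2 + 20·3 + 11·1 + 24·4 = 299
A: 22·4 + 11·3 + 20·2 + 11·2 + 24·3 = 255
B: 22·3 + 11·1 + 20·4 + 11·3 + 24·2 = 238
D: 22·2 + 11·5 + 20·5 + 11·5 + 24·1 = 278
C has the highest Borda score (299).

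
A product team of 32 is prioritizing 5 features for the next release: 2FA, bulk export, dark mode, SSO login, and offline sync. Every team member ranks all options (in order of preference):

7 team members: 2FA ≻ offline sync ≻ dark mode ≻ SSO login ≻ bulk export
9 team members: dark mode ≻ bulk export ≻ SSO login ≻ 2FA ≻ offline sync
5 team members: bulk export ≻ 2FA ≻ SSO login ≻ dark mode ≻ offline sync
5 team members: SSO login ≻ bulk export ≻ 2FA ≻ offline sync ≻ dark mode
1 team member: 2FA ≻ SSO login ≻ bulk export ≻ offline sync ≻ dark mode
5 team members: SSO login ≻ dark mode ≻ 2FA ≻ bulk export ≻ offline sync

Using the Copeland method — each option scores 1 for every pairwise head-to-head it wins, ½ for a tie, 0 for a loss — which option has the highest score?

SSO login

2FA: beats dark mode and offline sync; loses to bulk export and SSO login → score 2.
bulk export: beats 2FA and offline sync; loses to dark mode and SSO login → score 2.
dark mode: beats bulk export and offline sync; ties SSO login; loses to 2FA → score 2.5.
SSO login: beats 2FA, bulk export, and offline sync; ties dark mode → score 3.5.
offline sync: loses to 2FA, bulk export, dark mode, and SSO login → score 0.
SSO login has the best pairwise record.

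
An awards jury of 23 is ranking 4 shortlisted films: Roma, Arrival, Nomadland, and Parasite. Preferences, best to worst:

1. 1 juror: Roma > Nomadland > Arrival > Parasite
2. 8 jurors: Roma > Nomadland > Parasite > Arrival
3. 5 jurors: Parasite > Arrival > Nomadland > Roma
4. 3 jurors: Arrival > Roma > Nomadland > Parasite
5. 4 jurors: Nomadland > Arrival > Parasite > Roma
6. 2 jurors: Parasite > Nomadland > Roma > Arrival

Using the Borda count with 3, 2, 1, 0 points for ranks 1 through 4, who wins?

Roma: 1·3 + 8·3 + 5·0 + 3·2 + 4·0 + 2·1 = 35
Arrival: 1·1 + 8·0 + 5·2 + 3·3 + 4·2 + 2·0 = 28
Nomadland: 1·2 + 8·2 + 5·1 + 3·1 + 4·3 + 2·2 = 42
Parasite: 1·0 + 8·1 + 5·3 + 3·0 + 4·1 + 2·3 = 33
Nomadland has the highest Borda score (42).

Nomadland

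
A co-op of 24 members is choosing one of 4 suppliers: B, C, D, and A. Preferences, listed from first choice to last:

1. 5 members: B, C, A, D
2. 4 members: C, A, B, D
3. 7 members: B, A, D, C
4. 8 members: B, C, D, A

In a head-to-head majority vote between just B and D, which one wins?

Voters preferring B to D: 24; preferring D to B: 0.
B wins the head-to-head.

B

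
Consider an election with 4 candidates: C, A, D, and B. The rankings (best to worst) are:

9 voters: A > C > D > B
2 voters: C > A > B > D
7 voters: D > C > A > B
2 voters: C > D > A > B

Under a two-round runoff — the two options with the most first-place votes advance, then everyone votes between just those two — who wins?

A

Round 1 first-place votes: C 4, A 9, D 7, B 0.
A and D advance.
Runoff: A is preferred to D by 11 voters; D by 9.
A wins the runoff.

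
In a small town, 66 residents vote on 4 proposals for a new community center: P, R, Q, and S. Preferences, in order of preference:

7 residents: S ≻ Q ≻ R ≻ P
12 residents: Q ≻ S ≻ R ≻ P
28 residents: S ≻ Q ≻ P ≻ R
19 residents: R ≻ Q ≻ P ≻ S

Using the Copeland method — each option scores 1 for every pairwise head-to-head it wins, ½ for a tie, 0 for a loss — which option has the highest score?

P: loses to R, Q, and S → score 0.
R: beats P; loses to Q and S → score 1.
Q: beats P and R; loses to S → score 2.
S: beats P, R, and Q → score 3.
S has the best pairwise record.

S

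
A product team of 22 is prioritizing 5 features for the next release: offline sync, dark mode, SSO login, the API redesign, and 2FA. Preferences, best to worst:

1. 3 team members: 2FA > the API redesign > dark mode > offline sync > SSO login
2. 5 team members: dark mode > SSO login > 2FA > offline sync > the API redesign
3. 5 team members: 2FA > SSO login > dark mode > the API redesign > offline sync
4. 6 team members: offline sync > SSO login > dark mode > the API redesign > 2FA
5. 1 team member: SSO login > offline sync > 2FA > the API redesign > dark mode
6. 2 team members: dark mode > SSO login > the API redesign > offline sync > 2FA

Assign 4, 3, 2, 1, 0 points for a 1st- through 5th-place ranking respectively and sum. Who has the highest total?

SSO login

offline sync: 3·1 + 5·1 + 5·0 + 6·4 + 1·3 + 2·1 = 37
dark mode: 3·2 + 5·4 + 5·2 + 6·2 + 1·0 + 2·4 = 56
SSO login: 3·0 + 5·3 + 5·3 + 6·3 + 1·4 + 2·3 = 58
the API redesign: 3·3 + 5·0 + 5·1 + 6·1 + 1·1 + 2·2 = 25
2FA: 3·4 + 5·2 + 5·4 + 6·0 + 1·2 + 2·0 = 44
SSO login has the highest Borda score (58).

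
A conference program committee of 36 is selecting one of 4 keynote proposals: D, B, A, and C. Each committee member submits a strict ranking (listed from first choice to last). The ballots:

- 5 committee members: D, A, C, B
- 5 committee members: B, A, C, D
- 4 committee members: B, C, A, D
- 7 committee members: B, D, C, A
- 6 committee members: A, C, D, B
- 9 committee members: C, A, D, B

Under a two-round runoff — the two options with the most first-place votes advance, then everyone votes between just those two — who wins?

Round 1 first-place votes: D 5, B 16, A 6, C 9.
B and C advance.
Runoff: B is preferred to C by 16 voters; C by 20.
C wins the runoff.

C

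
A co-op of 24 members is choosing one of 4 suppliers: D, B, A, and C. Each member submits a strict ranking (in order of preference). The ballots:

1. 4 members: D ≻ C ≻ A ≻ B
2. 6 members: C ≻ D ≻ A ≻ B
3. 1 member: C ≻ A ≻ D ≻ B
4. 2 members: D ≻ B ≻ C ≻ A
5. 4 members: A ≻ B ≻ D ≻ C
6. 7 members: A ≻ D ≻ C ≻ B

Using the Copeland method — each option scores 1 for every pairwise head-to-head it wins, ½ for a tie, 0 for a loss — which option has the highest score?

D

D: beats B and C; ties A → score 2.5.
B: loses to D, A, and C → score 0.
A: beats B; ties D; loses to C → score 1.5.
C: beats B and A; loses to D → score 2.
D has the best pairwise record.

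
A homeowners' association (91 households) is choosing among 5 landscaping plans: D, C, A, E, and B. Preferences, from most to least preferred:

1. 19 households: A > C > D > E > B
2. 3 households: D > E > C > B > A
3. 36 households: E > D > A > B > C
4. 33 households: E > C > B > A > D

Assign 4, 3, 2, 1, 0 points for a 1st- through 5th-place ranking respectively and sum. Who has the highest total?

E

D: 19·2 + 3·4 + 36·3 + 33·0 = 158
C: 19·3 + 3·2 + 36·0 + 33·3 = 162
A: 19·4 + 3·0 + 36·2 + 33·1 = 181
E: 19·1 + 3·3 + 36·4 + 33·4 = 304
B: 19·0 + 3·1 + 36·1 + 33·2 = 105
E has the highest Borda score (304).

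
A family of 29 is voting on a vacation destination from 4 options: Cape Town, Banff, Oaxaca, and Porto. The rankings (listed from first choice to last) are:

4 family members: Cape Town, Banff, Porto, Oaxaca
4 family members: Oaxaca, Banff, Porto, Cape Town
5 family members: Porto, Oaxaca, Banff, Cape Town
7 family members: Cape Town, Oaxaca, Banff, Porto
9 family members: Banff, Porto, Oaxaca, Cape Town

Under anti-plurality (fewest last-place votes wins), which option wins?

Banff

Last-place votes: Cape Town 18, Banff 0, Oaxaca 4, Porto 7.
Banff is ranked last by the fewest voters, so Banff wins.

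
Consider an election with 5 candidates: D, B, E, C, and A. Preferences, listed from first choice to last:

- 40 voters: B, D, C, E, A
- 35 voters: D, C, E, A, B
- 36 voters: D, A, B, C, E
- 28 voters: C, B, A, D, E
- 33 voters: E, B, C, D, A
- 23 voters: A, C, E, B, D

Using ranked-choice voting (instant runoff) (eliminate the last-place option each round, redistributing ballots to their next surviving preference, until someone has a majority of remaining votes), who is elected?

Round 1: D 71, B 40, E 33, C 28, A 23. Eliminate A.
Round 2: D 71, B 40, E 33, C 51. Eliminate E.
Round 3: D 71, B 73, C 51. Eliminate C.
Round 4: D 71, B 124. B has a majority.

B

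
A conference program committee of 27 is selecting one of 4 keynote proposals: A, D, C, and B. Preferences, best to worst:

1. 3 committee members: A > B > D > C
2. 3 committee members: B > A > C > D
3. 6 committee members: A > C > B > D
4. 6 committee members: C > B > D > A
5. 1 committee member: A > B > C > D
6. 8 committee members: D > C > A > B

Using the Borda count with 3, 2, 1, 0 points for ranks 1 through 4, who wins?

C

A: 3·3 + 3·2 + 6·3 + 6·0 + 1·3 + 8·1 = 44
D: 3·1 + 3·0 + 6·0 + 6·1 + 1·0 + 8·3 = 33
C: 3·0 + 3·1 + 6·2 + 6·3 + 1·1 + 8·2 = 50
B: 3·2 + 3·3 + 6·1 + 6·2 + 1·2 + 8·0 = 35
C has the highest Borda score (50).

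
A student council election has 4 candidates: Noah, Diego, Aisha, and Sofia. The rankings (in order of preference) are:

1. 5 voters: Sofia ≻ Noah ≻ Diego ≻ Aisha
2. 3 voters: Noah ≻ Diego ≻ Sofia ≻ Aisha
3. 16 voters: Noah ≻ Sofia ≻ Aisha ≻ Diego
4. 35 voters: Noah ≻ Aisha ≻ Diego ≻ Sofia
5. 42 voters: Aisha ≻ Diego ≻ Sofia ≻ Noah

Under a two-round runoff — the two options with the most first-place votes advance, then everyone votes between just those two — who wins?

Round 1 first-place votes: Noah 54, Diego 0, Aisha 42, Sofia 5.
Noah and Aisha advance.
Runoff: Noah is preferred to Aisha by 59 voters; Aisha by 42.
Noah wins the runoff.

Noah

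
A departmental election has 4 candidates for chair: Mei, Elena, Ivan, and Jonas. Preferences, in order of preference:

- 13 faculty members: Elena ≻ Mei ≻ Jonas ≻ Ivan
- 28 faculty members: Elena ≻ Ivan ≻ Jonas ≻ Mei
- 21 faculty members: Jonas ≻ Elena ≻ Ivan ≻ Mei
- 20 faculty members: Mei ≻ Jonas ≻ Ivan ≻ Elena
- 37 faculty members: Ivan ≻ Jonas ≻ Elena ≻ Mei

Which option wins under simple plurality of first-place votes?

First-place votes: Mei 20, Elena 41, Ivan 37, Jonas 21.
Elena has the most first-place votes.

Elena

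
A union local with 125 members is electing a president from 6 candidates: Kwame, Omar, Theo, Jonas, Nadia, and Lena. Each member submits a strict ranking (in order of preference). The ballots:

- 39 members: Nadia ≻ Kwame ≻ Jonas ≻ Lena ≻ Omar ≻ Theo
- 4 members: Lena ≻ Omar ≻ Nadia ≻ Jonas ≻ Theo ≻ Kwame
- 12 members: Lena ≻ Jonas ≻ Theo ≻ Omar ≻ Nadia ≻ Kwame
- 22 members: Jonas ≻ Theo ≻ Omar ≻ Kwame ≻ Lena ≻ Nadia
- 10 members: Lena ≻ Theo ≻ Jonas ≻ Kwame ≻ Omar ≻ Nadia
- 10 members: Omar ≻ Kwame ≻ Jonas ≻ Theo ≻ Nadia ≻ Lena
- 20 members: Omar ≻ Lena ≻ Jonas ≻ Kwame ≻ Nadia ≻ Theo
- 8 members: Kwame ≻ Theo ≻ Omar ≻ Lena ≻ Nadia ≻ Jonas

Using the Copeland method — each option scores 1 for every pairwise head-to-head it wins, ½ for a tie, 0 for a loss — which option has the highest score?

Jonas

Kwame: beats Theo, Nadia, and Lena; loses to Omar and Jonas → score 3.
Omar: beats Kwame, Theo, and Nadia; loses to Jonas and Lena → score 3.
Theo: loses to Kwame, Omar, Jonas, Nadia, and Lena → score 0.
Jonas: beats Kwame, Omar, Theo, Nadia, and Lena → score 5.
Nadia: beats Theo; loses to Kwame, Omar, Jonas, and Lena → score 1.
Lena: beats Omar, Theo, and Nadia; loses to Kwame and Jonas → score 3.
Jonas has the best pairwise record.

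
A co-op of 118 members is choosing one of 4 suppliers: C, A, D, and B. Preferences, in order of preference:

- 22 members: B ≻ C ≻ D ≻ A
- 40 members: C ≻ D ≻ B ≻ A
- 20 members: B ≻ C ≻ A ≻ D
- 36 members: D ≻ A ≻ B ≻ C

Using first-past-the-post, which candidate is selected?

B

First-place votes: C 40, A 0, D 36, B 42.
B has the most first-place votes.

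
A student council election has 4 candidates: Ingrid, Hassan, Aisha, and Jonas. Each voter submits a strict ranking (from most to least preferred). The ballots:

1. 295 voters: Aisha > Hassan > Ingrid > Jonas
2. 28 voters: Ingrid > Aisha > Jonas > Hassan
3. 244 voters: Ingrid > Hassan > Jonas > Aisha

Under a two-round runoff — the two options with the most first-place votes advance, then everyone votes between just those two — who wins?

Aisha

Round 1 first-place votes: Ingrid 272, Hassan 0, Aisha 295, Jonas 0.
Aisha and Ingrid advance.
Runoff: Aisha is preferred to Ingrid by 295 voters; Ingrid by 272.
Aisha wins the runoff.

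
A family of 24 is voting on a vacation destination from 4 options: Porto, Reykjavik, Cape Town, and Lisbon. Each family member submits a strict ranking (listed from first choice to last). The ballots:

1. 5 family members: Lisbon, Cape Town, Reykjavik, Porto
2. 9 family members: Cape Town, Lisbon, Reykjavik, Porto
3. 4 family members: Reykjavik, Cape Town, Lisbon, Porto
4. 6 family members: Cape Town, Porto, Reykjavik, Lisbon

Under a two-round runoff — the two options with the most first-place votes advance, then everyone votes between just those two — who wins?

Round 1 first-place votes: Porto 0, Reykjavik 4, Cape Town 15, Lisbon 5.
Cape Town and Lisbon advance.
Runoff: Cape Town is preferred to Lisbon by 19 voters; Lisbon by 5.
Cape Town wins the runoff.

Cape Town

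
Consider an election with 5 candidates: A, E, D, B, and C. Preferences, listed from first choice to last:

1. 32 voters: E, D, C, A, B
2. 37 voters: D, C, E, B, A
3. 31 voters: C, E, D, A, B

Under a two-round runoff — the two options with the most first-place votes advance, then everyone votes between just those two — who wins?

E

Round 1 first-place votes: A 0, E 32, D 37, B 0, C 31.
D and E advance.
Runoff: D is preferred to E by 37 voters; E by 63.
E wins the runoff.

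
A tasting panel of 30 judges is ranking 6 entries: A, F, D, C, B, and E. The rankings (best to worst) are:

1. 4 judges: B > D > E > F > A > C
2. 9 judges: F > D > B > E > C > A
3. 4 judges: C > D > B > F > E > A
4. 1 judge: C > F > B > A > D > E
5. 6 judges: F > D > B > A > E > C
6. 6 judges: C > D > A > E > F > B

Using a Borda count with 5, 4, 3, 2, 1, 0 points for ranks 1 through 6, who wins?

A: 4·1 + 9·0 + 4·0 + 1·2 + 6·2 + 6·3 = 36
F: 4·2 + 9·5 + 4·2 + 1·4 + 6·5 + 6·1 = 101
D: 4·4 + 9·4 + 4·4 + 1·1 + 6·4 + 6·4 = 117
C: 4·0 + 9·1 + 4·5 + 1·5 + 6·0 + 6·5 = 64
B: 4·5 + 9·3 + 4·3 + 1·3 + 6·3 + 6·0 = 80
E: 4·3 + 9·2 + 4·1 + 1·0 + 6·1 + 6·2 = 52
D has the highest Borda score (117).

D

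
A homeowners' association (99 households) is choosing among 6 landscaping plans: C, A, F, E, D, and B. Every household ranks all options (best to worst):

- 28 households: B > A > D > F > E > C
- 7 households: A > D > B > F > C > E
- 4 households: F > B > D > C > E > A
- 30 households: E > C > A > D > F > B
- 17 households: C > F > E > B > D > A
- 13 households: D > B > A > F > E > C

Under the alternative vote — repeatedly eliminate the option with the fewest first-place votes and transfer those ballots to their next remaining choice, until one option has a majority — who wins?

Round 1: C 17, A 7, F 4, E 30, D 13, B 28. Eliminate F.
Round 2: C 17, A 7, E 30, D 13, B 32. Eliminate A.
Round 3: C 17, E 30, D 20, B 32. Eliminate C.
Round 4: E 47, D 20, B 32. Eliminate D.
Round 5: E 47, B 52. B has a majority.

B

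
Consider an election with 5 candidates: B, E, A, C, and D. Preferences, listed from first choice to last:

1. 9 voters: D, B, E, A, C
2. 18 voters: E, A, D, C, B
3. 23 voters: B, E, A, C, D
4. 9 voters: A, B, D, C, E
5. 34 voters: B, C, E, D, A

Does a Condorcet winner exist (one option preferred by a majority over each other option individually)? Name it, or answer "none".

B vs E: 75–18 for B.
B vs A: 66–27 for B.
B vs C: 75–18 for B.
B vs D: 66–27 for B.
B beats every other option head-to-head.

B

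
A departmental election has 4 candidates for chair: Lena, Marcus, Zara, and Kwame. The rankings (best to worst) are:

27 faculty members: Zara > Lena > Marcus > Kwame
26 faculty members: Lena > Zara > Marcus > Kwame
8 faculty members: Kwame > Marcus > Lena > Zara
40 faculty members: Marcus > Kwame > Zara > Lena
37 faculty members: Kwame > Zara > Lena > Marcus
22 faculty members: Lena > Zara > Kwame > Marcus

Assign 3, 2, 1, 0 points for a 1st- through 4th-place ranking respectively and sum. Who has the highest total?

Zara

Lena: 27·2 + 26·3 + 8·1 + 40·0 + 37·1 + 22·3 = 243
Marcus: 27·1 + 26·1 + 8·2 + 40·3 + 37·0 + 22·0 = 189
Zara: 27·3 + 26·2 + 8·0 + 40·1 + 37·2 + 22·2 = 291
Kwame: 27·0 + 26·0 + 8·3 + 40·2 + 37·3 + 22·1 = 237
Zara has the highest Borda score (291).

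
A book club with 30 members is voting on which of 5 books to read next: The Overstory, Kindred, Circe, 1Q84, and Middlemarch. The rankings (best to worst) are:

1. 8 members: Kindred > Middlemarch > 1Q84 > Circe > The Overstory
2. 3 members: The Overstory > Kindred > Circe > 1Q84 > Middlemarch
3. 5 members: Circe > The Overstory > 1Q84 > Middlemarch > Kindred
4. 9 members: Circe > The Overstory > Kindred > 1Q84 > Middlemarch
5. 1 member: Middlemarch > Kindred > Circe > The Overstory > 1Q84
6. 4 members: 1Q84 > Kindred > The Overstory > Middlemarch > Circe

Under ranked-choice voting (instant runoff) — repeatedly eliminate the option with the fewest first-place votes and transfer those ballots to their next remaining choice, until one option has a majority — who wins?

Round 1: The Overstory 3, Kindred 8, Circe 14, 1Q84 4, Middlemarch 1. Eliminate Middlemarch.
Round 2: The Overstory 3, Kindred 9, Circe 14, 1Q84 4. Eliminate The Overstory.
Round 3: Kindred 12, Circe 14, 1Q84 4. Eliminate 1Q84.
Round 4: Kindred 16, Circe 14. Kindred has a majority.

Kindred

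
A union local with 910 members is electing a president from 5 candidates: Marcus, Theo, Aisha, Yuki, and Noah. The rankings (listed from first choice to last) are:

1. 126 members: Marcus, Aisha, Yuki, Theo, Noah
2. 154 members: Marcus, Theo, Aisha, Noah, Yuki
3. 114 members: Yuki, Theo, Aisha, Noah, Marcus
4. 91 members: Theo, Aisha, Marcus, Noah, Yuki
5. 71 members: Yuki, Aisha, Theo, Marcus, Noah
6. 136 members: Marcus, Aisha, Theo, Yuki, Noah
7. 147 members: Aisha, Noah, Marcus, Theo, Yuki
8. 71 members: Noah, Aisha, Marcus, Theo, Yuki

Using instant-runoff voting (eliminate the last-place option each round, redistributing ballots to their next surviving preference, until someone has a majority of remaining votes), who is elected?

Aisha

Round 1: Marcus 416, Theo 91, Aisha 147, Yuki 185, Noah 71. Eliminate Noah.
Round 2: Marcus 416, Theo 91, Aisha 218, Yuki 185. Eliminate Theo.
Round 3: Marcus 416, Aisha 309, Yuki 185. Eliminate Yuki.
Round 4: Marcus 416, Aisha 494. Aisha has a majority.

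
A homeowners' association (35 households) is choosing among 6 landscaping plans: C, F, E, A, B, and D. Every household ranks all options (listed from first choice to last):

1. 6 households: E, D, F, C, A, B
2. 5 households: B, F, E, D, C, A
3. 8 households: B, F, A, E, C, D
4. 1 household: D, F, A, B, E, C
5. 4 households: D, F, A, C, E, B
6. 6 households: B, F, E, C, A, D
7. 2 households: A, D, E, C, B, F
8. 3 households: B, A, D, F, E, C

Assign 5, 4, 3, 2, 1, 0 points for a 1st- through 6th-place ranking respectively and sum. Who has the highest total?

F

C: 6·2 + 5·1 + 8·1 + 1·0 + 4·2 + 6·2 + 2·2 + 3·0 = 49
F: 6·3 + 5·4 + 8·4 + 1·4 + 4·4 + 6·4 + 2·0 + 3·2 = 120
E: 6·5 + 5·3 + 8·2 + 1·1 + 4·1 + 6·3 + 2·3 + 3·1 = 93
A: 6·1 + 5·0 + 8·3 + 1·3 + 4·3 + 6·1 + 2·5 + 3·4 = 73
B: 6·0 + 5·5 + 8·5 + 1·2 + 4·0 + 6·5 + 2·1 + 3·5 = 114
D: 6·4 + 5·2 + 8·0 + 1·5 + 4·5 + 6·0 + 2·4 + 3·3 = 76
F has the highest Borda score (120).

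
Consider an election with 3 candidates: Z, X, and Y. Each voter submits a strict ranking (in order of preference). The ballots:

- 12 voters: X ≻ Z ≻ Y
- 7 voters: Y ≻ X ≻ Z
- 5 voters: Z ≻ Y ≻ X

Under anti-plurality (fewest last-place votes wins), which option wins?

Last-place votes: Z 7, X 5, Y 12.
X is ranked last by the fewest voters, so X wins.

X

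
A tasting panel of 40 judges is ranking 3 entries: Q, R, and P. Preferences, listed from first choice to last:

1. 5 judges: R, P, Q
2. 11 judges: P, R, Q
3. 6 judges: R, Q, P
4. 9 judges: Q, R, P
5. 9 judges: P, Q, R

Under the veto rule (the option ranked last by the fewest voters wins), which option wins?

R

Last-place votes: Q 16, R 9, P 15.
R is ranked last by the fewest voters, so R wins.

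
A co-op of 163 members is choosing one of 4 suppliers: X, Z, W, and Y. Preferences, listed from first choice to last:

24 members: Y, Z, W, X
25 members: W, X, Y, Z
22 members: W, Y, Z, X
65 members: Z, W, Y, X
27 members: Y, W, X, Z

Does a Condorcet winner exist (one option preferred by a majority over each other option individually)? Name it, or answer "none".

none

Checking pairwise contests:
Z beats X 111–52.
Y beats Z 98–65.
Z beats W 89–74.
W beats Y 112–51.
Every option loses at least one head-to-head, so there is no Condorcet winner.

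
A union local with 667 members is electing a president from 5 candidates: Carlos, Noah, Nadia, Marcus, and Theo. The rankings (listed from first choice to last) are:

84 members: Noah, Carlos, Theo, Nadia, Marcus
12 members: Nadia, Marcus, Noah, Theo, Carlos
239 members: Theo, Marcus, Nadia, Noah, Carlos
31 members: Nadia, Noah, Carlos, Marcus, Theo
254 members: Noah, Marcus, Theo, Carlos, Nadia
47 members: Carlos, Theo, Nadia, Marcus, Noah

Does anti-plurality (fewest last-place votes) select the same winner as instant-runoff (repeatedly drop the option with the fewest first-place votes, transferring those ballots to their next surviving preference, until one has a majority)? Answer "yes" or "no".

Anti-plurality — last-place votes: Carlos 251, Noah 47, Nadia 254, Marcus 84, Theo 31. Winner: Theo.
Instant-runoff — R1 Carlos 47, Noah 338, Nadia 43, Marcus 0, Theo 239 (Noah winner). Winner: Noah.
The two methods disagree.

no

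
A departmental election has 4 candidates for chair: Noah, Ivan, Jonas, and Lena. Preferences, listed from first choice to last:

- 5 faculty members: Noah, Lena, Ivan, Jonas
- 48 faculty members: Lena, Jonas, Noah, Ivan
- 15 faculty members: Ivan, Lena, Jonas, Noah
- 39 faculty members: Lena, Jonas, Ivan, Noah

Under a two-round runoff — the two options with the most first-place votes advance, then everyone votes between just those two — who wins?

Lena

Round 1 first-place votes: Noah 5, Ivan 15, Jonas 0, Lena 87.
Lena and Ivan advance.
Runoff: Lena is preferred to Ivan by 92 voters; Ivan by 15.
Lena wins the runoff.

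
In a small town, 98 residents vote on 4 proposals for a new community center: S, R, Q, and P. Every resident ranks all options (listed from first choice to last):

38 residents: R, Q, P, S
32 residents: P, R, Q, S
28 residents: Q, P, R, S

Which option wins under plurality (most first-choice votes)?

First-place votes: S 0, R 38, Q 28, P 32.
R has the most first-place votes.

R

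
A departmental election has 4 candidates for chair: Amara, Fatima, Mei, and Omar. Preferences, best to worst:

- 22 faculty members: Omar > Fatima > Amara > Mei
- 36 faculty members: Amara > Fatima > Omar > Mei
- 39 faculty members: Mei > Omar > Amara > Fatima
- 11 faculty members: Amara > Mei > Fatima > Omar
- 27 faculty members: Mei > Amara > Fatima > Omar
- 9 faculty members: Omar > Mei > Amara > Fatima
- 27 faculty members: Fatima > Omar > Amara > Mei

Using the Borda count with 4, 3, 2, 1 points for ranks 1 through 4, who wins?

Amara

Amara: 22·2 + 36·4 + 39·2 + 11·4 + 27·3 + 9·2 + 27·2 = 463
Fatima: 22·3 + 36·3 + 39·1 + 11·2 + 27·2 + 9·1 + 27·4 = 406
Mei: 22·1 + 36·1 + 39·4 + 11·3 + 27·4 + 9·3 + 27·1 = 409
Omar: 22·4 + 36·2 + 39·3 + 11·1 + 27·1 + 9·4 + 27·3 = 432
Amara has the highest Borda score (463).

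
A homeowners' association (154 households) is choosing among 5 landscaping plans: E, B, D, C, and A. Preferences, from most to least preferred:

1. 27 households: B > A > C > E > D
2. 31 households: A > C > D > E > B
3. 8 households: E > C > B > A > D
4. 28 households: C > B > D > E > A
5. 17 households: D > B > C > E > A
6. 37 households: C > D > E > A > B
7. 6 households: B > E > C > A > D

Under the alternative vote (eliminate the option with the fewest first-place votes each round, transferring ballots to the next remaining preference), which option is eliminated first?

E

Round 1: E 8, B 33, D 17, C 65, A 31. Eliminate E.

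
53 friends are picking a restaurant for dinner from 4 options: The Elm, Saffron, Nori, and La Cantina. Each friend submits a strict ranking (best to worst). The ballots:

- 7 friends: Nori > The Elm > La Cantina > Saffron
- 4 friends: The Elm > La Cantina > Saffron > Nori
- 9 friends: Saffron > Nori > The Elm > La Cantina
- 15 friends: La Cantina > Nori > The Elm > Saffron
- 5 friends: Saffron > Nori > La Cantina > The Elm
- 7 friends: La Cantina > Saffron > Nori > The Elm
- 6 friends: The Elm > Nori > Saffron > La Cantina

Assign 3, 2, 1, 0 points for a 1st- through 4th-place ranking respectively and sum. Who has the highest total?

Nori

The Elm: 7·2 + 4·3 + 9·1 + 15·1 + 5·0 + 7·0 + 6·3 = 68
Saffron: 7·0 + 4·1 + 9·3 + 15·0 + 5·3 + 7·2 + 6·1 = 66
Nori: 7·3 + 4·0 + 9·2 + 15·2 + 5·2 + 7·1 + 6·2 = 98
La Cantina: 7·1 + 4·2 + 9·0 + 15·3 + 5·1 + 7·3 + 6·0 = 86
Nori has the highest Borda score (98).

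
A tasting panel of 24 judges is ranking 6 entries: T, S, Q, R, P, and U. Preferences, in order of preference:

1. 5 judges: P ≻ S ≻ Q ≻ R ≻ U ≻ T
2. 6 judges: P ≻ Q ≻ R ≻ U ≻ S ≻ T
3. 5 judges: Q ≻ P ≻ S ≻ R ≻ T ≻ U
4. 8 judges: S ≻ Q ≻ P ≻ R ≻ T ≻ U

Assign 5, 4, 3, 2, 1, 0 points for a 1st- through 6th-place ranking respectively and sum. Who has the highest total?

T: 5·0 + 6·0 + 5·1 + 8·1 = 13
S: 5·4 + 6·1 + 5·3 + 8·5 = 81
Q: 5·3 + 6·4 + 5·5 + 8·4 = 96
R: 5·2 + 6·3 + 5·2 + 8·2 = 54
P: 5·5 + 6·5 + 5·4 + 8·3 = 99
U: 5·1 + 6·2 + 5·0 + 8·0 = 17
P has the highest Borda score (99).

P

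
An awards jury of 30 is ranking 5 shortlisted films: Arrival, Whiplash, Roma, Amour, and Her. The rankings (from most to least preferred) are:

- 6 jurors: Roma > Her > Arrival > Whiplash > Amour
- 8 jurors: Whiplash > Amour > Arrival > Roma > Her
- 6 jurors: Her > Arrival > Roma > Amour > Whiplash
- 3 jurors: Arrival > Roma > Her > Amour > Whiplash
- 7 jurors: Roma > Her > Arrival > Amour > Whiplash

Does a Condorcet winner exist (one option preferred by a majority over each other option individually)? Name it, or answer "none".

Checking pairwise contests:
Her beats Arrival 19–11.
Arrival beats Whiplash 22–8.
Arrival beats Roma 17–13.
Arrival beats Amour 22–8.
Roma beats Her 24–6.
Every option loses at least one head-to-head, so there is no Condorcet winner.

none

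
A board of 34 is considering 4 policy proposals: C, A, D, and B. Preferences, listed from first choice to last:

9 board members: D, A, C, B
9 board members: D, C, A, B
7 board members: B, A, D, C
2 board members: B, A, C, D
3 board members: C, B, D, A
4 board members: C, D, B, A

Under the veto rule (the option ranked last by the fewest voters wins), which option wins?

D

Last-place votes: C 7, A 7, D 2, B 18.
D is ranked last by the fewest voters, so D wins.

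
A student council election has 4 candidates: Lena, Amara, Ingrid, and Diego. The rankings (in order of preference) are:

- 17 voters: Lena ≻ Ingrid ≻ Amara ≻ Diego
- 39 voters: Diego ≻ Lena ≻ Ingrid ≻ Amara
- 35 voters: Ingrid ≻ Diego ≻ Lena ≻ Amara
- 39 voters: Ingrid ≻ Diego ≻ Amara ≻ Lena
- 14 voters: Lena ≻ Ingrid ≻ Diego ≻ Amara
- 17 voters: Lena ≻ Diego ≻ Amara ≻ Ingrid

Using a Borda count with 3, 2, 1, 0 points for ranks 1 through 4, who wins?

Lena: 17·3 + 39·2 + 35·1 + 39·0 + 14·3 + 17·3 = 257
Amara: 17·1 + 39·0 + 35·0 + 39·1 + 14·0 + 17·1 = 73
Ingrid: 17·2 + 39·1 + 35·3 + 39·3 + 14·2 + 17·0 = 323
Diego: 17·0 + 39·3 + 35·2 + 39·2 + 14·1 + 17·2 = 313
Ingrid has the highest Borda score (323).

Ingrid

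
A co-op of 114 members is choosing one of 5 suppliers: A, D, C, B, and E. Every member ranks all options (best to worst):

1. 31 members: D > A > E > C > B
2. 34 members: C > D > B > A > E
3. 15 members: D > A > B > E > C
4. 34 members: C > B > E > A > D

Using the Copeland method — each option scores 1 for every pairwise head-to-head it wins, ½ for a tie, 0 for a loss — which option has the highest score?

A: beats E; loses to D, C, and B → score 1.
D: beats A, B, and E; loses to C → score 3.
C: beats A, D, B, and E → score 4.
B: beats A and E; loses to D and C → score 2.
E: loses to A, D, C, and B → score 0.
C has the best pairwise record.

C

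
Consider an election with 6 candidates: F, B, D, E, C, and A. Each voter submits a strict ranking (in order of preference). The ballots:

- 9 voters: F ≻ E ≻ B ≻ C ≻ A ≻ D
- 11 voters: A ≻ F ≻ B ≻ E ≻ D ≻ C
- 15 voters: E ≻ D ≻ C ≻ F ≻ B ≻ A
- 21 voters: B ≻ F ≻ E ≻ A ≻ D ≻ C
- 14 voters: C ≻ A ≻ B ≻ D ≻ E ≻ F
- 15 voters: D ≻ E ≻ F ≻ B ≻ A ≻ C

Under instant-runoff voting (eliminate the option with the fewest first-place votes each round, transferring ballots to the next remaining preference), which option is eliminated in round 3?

C

Round 1: F 9, B 21, D 15, E 15, C 14, A 11. Eliminate F.
Round 2: B 21, D 15, E 24, C 14, A 11. Eliminate A.
Round 3: B 32, D 15, E 24, C 14. Eliminate C.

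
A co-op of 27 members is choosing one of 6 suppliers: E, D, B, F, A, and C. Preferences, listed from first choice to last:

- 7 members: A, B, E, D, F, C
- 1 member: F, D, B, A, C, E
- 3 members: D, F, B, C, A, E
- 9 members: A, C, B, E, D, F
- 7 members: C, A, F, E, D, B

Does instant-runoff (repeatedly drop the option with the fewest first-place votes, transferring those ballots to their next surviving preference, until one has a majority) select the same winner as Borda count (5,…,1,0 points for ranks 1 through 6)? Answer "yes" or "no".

yes

Instant-runoff — R1 E 0, D 3, B 0, F 1, A 16, C 7 (A winner). Winner: A.
Borda — scores: E 53, D 49, B 67, F 45, A 113, C 78. Winner: A.
The two methods agree.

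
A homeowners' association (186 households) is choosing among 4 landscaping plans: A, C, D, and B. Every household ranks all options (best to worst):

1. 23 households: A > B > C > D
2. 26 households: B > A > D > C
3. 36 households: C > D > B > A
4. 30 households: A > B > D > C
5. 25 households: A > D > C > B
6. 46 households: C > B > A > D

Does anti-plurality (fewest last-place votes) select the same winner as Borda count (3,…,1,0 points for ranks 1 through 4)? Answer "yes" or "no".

no

Anti-plurality — last-place votes: A 36, C 56, D 69, B 25. Winner: B.
Borda — scores: A 332, C 294, D 178, B 312. Winner: A.
The two methods disagree.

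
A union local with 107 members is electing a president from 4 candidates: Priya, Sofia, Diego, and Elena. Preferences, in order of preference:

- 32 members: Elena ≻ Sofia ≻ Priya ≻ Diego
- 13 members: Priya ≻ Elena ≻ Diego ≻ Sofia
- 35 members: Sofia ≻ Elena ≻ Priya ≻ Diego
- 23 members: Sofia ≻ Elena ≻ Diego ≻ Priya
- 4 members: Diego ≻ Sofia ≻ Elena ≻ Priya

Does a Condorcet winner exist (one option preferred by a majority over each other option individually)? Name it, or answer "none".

Sofia

Sofia vs Priya: 94–13 for Sofia.
Sofia vs Diego: 90–17 for Sofia.
Sofia vs Elena: 62–45 for Sofia.
Sofia beats every other option head-to-head.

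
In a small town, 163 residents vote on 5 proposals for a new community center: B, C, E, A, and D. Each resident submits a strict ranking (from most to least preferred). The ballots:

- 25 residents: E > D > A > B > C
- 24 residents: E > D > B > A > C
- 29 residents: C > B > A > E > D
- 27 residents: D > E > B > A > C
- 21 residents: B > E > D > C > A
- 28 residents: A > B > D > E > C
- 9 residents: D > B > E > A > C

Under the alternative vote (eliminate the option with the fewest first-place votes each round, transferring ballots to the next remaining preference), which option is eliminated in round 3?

Round 1: B 21, C 29, E 49, A 28, D 36. Eliminate B.
Round 2: C 29, E 70, A 28, D 36. Eliminate A.
Round 3: C 29, E 70, D 64. Eliminate C.

C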